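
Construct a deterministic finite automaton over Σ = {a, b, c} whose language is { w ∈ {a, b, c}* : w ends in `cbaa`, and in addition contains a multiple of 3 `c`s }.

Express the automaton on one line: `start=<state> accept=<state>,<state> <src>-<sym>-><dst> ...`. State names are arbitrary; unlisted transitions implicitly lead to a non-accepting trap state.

Run two small machines in parallel and take their product. The first has 5 states tracking how much of the suffix `cbaa` has currently been matched; the second has 3 states tracking the count of `c`s modulo 3. A product state is a pair (one from each), accepting exactly when both do. Minimizing collapses redundant product states.
A 7-state machine:
        a   b   c  
>  q0   q0  q0  q1 
   q1   q1  q1  q2 
   q2   q2  q2  q3 
   q3   q0  q4  q1 
   q4   q5  q0  q1 
   q5   q6  q0  q1 
 * q6   q0  q0  q1 
(> = start, * = accepting)

start=q0 accept=q6 q0-a->q0 q0-b->q0 q0-c->q1 q1-a->q1 q1-b->q1 q1-c->q2 q2-a->q2 q2-b->q2 q2-c->q3 q3-a->q0 q3-b->q4 q3-c->q1 q4-a->q5 q4-b->q0 q4-c->q1 q5-a->q6 q5-b->q0 q5-c->q1 q6-a->q0 q6-b->q0 q6-c->q1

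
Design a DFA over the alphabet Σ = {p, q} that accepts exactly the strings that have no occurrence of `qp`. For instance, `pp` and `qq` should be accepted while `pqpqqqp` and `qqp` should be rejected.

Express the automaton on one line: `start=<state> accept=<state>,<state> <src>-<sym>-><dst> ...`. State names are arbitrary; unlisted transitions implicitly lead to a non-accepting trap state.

start=s0 accept=s0,s1 s0-p->s0 s0-q->s1 s1-p->s2 s1-q->s1 s2-p->s2 s2-q->s2

This is the complement of 'contains `qp`'. Use the same substring-matching states — s0 through s2 holding how much of `qp` has just been matched — but flip the accepting set: everything except the trap s2 accepts.
With 3 states:
        p   q  
>* s0   s0  s1 
 * s1   s2  s1 
   s2   s2  s2 
(> = start, * = accepting)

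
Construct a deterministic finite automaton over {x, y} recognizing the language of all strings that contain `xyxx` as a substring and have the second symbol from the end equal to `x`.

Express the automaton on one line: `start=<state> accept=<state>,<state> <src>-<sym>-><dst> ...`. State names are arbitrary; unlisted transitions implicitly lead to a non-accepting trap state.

Handle the two conditions separately and then intersect. The first has 5 states tracking whether and how much of `xyxx` has been seen; the second has 7 states tracking the last 2 symbols read. A product state is a pair (one from each), accepting exactly when both do. Minimizing collapses redundant product states.
An 8-state machine:
        x   y  
>  s0   s1  s0 
   s1   s1  s2 
   s2   s3  s0 
   s3   s4  s2 
 * s4   s4  s5 
 * s5   s6  s7 
   s6   s4  s5 
   s7   s6  s7 
(> = start, * = accepting)

start=s0 accept=s4,s5 s0-x->s1 s0-y->s0 s1-x->s1 s1-y->s2 s2-x->s3 s2-y->s0 s3-x->s4 s3-y->s2 s4-x->s4 s4-y->s5 s5-x->s6 s5-y->s7 s6-x->s4 s6-y->s5 s7-x->s6 s7-y->s7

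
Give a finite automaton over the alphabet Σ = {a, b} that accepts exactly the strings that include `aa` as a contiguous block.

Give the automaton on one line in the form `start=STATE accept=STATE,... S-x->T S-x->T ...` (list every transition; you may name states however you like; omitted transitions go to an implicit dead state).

start=q0 accept=q2 q0-a->q1 q0-b->q0 q1-a->q2 q1-b->q0 q2-a->q2 q2-b->q2

Track how much of `aa` has been matched so far: state q0 is no progress, q2 is the absorbing accept state reached once `aa` has occurred. Intermediate states record partial matches; on a mismatch, fall back to the longest reusable overlap.
        a   b  
>  q0   q1  q0 
   q1   q2  q0 
 * q2   q2  q2 
(> = start, * = accepting)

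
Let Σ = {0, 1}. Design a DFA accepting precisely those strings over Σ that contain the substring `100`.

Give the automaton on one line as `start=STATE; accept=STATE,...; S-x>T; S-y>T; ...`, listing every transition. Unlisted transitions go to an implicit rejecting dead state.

start=S0; accept=S3; S0-0>S0; S0-1>S1; S1-0>S2; S1-1>S1; S2-0>S3; S2-1>S1; S3-0>S3; S3-1>S3

States S0..S2 record the length of the longest prefix of `100` that matches the current input suffix. Reaching S3 means `100` has been seen, and we stay there forever. Accept from S3.
With 4 states:
        0   1  
>  S0   S0  S1 
   S1   S2  S1 
   S2   S3  S1 
 * S3   S3  S3 
(> = start, * = accepting)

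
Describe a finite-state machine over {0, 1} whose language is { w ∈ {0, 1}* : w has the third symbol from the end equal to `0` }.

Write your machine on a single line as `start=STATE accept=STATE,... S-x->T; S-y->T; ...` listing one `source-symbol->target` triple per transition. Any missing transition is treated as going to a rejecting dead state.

A DFA must remember the last 3 symbols (since which symbol is third-to-last isn't known until the input ends). Use one state per possible window of the last ≤3 symbols; accept from those whose window starts with `0`.
With 15 states:
          0    1  
>  q0     q1   q2 
   q1     q3   q4 
   q2     q5   q6 
   q3     q7   q8 
   q4     q9  q10 
   q5    q11  q12 
   q6    q13  q14 
 * q7     q7   q8 
 * q8     q9  q10 
 * q9    q11  q12 
 * q10   q13  q14 
   q11    q7   q8 
   q12    q9  q10 
   q13   q11  q12 
   q14   q13  q14 
(> = start, * = accepting)

start=q0; accept=q7,q8,q9,q10; q0-0->q1; q0-1->q2; q1-0->q3; q1-1->q4; q2-0->q5; q2-1->q6; q3-0->q7; q3-1->q8; q4-0->q9; q4-1->q10; q5-0->q11; q5-1->q12; q6-0->q13; q6-1->q14; q7-0->q7; q7-1->q8; q8-0->q9; q8-1->q10; q9-0->q11; q9-1->q12; q10-0->q13; q10-1->q14; q11-0->q7; q11-1->q8; q12-0->q9; q12-1->q10; q13-0->q11; q13-1->q12; q14-0->q13; q14-1->q14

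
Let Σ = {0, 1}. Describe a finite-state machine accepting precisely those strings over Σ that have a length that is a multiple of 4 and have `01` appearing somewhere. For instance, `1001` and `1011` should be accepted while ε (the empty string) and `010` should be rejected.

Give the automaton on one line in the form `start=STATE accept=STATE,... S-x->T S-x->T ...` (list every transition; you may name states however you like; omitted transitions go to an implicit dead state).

start=s0 accept=s10 s0-0->s1 s0-1->s2 s1-0->s3 s1-1->s4 s2-0->s3 s2-1->s5 s3-0->s6 s3-1->s7 s4-0->s7 s4-1->s7 s5-0->s6 s5-1->s8 s6-0->s9 s6-1->s10 s7-0->s10 s7-1->s10 s8-0->s9 s8-1->s0 s9-0->s1 s9-1->s11 s10-0->s11 s10-1->s11 s11-0->s4 s11-1->s4

Handle the two conditions separately and then intersect. The first has 4 states tracking the input length modulo 4; the second has 3 states tracking whether and how much of `01` has been seen. A product state is a pair (one from each), accepting exactly when both do.
A 12-state machine:
          0    1  
>  s0     s1   s2 
   s1     s3   s4 
   s2     s3   s5 
   s3     s6   s7 
   s4     s7   s7 
   s5     s6   s8 
   s6     s9  s10 
   s7    s10  s10 
   s8     s9   s0 
   s9     s1  s11 
 * s10   s11  s11 
   s11    s4   s4 
(> = start, * = accepting)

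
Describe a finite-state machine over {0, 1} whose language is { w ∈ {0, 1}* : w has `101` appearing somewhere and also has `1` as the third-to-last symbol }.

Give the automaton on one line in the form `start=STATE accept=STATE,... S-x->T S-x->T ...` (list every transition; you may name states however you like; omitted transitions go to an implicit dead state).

start=s0 accept=s3,s6,s7,s8 s0-0->s0 s0-1->s1 s1-0->s2 s1-1->s1 s2-0->s0 s2-1->s3 s3-0->s4 s3-1->s5 s4-0->s6 s4-1->s3 s5-0->s7 s5-1->s8 s6-0->s9 s6-1->s10 s7-0->s6 s7-1->s3 s8-0->s7 s8-1->s8 s9-0->s9 s9-1->s10 s10-0->s4 s10-1->s5

Run two small machines in parallel and take their product. The first has 4 states tracking whether and how much of `101` has been seen; the second has 15 states tracking the last 3 symbols read. A product state is a pair (one from each), accepting exactly when both do. Minimizing collapses redundant product states.
With 11 states:
          0    1  
>  s0     s0   s1 
   s1     s2   s1 
   s2     s0   s3 
 * s3     s4   s5 
   s4     s6   s3 
   s5     s7   s8 
 * s6     s9  s10 
 * s7     s6   s3 
 * s8     s7   s8 
   s9     s9  s10 
   s10    s4   s5 
(> = start, * = accepting)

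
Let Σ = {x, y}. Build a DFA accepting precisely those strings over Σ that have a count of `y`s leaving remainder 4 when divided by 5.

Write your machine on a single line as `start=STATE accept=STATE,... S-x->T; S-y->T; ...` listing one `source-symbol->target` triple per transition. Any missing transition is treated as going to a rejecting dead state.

start=A; accept=E; A-x->A; A-y->B; B-x->B; B-y->C; C-x->C; C-y->D; D-x->D; D-y->E; E-x->E; E-y->A

The only thing that matters is how many `y`s have appeared, reduced mod 5. Use one state per residue: A for 0, …, E for 4. Reading `y` moves to the next residue; anything else stays put. E is accepting.
A 5-state machine:
       x  y 
>  A   A  B 
   B   B  C 
   C   C  D 
   D   D  E 
 * E   E  A 
(> = start, * = accepting)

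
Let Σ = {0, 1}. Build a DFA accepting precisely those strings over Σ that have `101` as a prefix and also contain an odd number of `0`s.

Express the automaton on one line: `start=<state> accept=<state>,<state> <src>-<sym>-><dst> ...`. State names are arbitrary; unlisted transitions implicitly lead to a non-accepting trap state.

start=q0 accept=q4 q0-0->q1 q0-1->q2 q1-0->q1 q1-1->q1 q2-0->q3 q2-1->q1 q3-0->q1 q3-1->q4 q4-0->q5 q4-1->q4 q5-0->q4 q5-1->q5

Build one automaton per condition and run them in lockstep. The first has 5 states tracking whether the input so far still matches the prefix `101`; the second has 2 states tracking the count of `0`s modulo 2. A product state is a pair (one from each), accepting exactly when both do. After merging equivalent states the machine shrinks.
6 states suffice.
        0   1  
>  q0   q1  q2 
   q1   q1  q1 
   q2   q3  q1 
   q3   q1  q4 
 * q4   q5  q4 
   q5   q4  q5 
(> = start, * = accepting)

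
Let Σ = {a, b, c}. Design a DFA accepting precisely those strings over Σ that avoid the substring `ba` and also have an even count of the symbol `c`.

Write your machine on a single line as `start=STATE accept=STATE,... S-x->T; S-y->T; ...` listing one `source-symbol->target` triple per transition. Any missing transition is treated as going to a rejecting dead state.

start=s0; accept=s0,s1; s0-a->s0; s0-b->s1; s0-c->s2; s1-a->s3; s1-b->s1; s1-c->s2; s2-a->s2; s2-b->s4; s2-c->s0; s3-a->s3; s3-b->s3; s3-c->s3; s4-a->s3; s4-b->s4; s4-c->s0

Build one automaton per condition and run them in lockstep. The first has 3 states tracking partial matches of the forbidden pattern `ba`; the second has 2 states tracking the count of `c`s modulo 2. A product state is a pair (one from each), accepting exactly when both do. After merging equivalent states the machine shrinks.
5 states suffice.
        a   b   c  
>* s0   s0  s1  s2 
 * s1   s3  s1  s2 
   s2   s2  s4  s0 
   s3   s3  s3  s3 
   s4   s3  s4  s0 
(> = start, * = accepting)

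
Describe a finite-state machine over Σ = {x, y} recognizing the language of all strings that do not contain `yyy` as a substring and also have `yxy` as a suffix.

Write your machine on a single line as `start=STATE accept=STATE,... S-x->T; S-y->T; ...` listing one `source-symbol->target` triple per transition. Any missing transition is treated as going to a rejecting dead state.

Run two small machines in parallel and take their product. The first has 4 states tracking partial matches of the forbidden pattern `yyy`; the second has 4 states tracking how much of the suffix `yxy` has currently been matched. A product state is a pair (one from each), accepting exactly when both do.
9 states suffice.
        x   y  
>  S0   S0  S1 
   S1   S2  S3 
   S2   S0  S4 
   S3   S2  S5 
 * S4   S2  S3 
   S5   S6  S5 
   S6   S7  S8 
   S7   S7  S5 
   S8   S6  S5 
(> = start, * = accepting)

start=S0; accept=S4; S0-x->S0; S0-y->S1; S1-x->S2; S1-y->S3; S2-x->S0; S2-y->S4; S3-x->S2; S3-y->S5; S4-x->S2; S4-y->S3; S5-x->S6; S5-y->S5; S6-x->S7; S6-y->S8; S7-x->S7; S7-y->S5; S8-x->S6; S8-y->S5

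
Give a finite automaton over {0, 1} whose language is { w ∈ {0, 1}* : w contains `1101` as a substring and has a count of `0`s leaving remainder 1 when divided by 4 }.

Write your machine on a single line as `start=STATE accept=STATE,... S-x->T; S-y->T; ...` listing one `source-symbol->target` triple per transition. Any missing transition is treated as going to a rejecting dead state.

Handle the two conditions separately and then intersect. One (5 states) tracks whether and how much of `1101` has been seen; the other (4 states) tracks the count of `0`s modulo 4. Each combined state is a pair, one component from each; accept when both components accept.
A 20-state machine:
          0    1  
>  s0     s1   s2 
   s1     s3   s4 
   s2     s1   s5 
   s3     s6   s7 
   s4     s3   s8 
   s5     s9   s5 
   s6     s0  s10 
   s7     s6  s11 
   s8    s12   s8 
   s9     s3  s13 
   s10    s0  s14 
   s11   s15  s11 
   s12    s6  s16 
 * s13   s16  s13 
   s14   s17  s14 
   s15    s0  s18 
   s16   s18  s16 
   s17    s1  s19 
   s18   s19  s18 
   s19   s13  s19 
(> = start, * = accepting)

start=s0; accept=s13; s0-0->s1; s0-1->s2; s1-0->s3; s1-1->s4; s2-0->s1; s2-1->s5; s3-0->s6; s3-1->s7; s4-0->s3; s4-1->s8; s5-0->s9; s5-1->s5; s6-0->s0; s6-1->s10; s7-0->s6; s7-1->s11; s8-0->s12; s8-1->s8; s9-0->s3; s9-1->s13; s10-0->s0; s10-1->s14; s11-0->s15; s11-1->s11; s12-0->s6; s12-1->s16; s13-0->s16; s13-1->s13; s14-0->s17; s14-1->s14; s15-0->s0; s15-1->s18; s16-0->s18; s16-1->s16; s17-0->s1; s17-1->s19; s18-0->s19; s18-1->s18; s19-0->s13; s19-1->s19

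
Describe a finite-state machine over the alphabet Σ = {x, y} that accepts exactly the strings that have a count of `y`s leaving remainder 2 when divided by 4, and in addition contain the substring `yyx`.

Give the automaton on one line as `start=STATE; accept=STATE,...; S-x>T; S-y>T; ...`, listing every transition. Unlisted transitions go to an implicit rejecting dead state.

Handle the two conditions separately and then intersect. One (4 states) tracks the count of `y`s modulo 4; the other (4 states) tracks whether and how much of `yyx` has been seen. Each combined state is a pair, one component from each; accept when both components accept.
          x    y  
>  q0     q0   q1 
   q1     q2   q3 
   q2     q2   q4 
   q3     q5   q6 
   q4     q7   q6 
 * q5     q5   q8 
   q6     q8   q9 
   q7     q7  q10 
   q8     q8  q11 
   q9    q11  q12 
   q10   q13   q9 
   q11   q11  q14 
   q12   q14   q3 
   q13   q13  q15 
   q14   q14   q5 
   q15    q0  q12 
(> = start, * = accepting)

start=q0; accept=q5; q0-x>q0; q0-y>q1; q1-x>q2; q1-y>q3; q2-x>q2; q2-y>q4; q3-x>q5; q3-y>q6; q4-x>q7; q4-y>q6; q5-x>q5; q5-y>q8; q6-x>q8; q6-y>q9; q7-x>q7; q7-y>q10; q8-x>q8; q8-y>q11; q9-x>q11; q9-y>q12; q10-x>q13; q10-y>q9; q11-x>q11; q11-y>q14; q12-x>q14; q12-y>q3; q13-x>q13; q13-y>q15; q14-x>q14; q14-y>q5; q15-x>q0; q15-y>q12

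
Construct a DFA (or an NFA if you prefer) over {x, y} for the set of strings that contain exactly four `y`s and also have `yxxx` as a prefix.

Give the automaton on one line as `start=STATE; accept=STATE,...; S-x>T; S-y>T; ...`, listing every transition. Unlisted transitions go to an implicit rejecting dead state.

start=q0; accept=q8; q0-x>q1; q0-y>q2; q1-x>q1; q1-y>q1; q2-x>q3; q2-y>q1; q3-x>q4; q3-y>q1; q4-x>q5; q4-y>q1; q5-x>q5; q5-y>q6; q6-x>q6; q6-y>q7; q7-x>q7; q7-y>q8; q8-x>q8; q8-y>q1

Handle the two conditions separately and then intersect. The first has 6 states tracking the count of `y`s, saturating at 5; the second has 6 states tracking whether the input so far still matches the prefix `yxxx`. A product state is a pair (one from each), accepting exactly when both do. Equivalent product states are then merged.
9 states suffice.
        x   y  
>  q0   q1  q2 
   q1   q1  q1 
   q2   q3  q1 
   q3   q4  q1 
   q4   q5  q1 
   q5   q5  q6 
   q6   q6  q7 
   q7   q7  q8 
 * q8   q8  q1 
(> = start, * = accepting)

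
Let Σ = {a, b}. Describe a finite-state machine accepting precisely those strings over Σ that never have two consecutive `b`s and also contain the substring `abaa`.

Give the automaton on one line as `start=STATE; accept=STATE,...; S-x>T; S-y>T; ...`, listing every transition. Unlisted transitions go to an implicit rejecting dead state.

Handle the two conditions separately and then intersect. The first has 3 states tracking partial matches of the forbidden pattern `bb`; the second has 5 states tracking whether and how much of `abaa` has been seen. A product state is a pair (one from each), accepting exactly when both do.
12 states suffice.
          a    b  
>  q0     q1   q2 
   q1     q1   q3 
   q2     q1   q4 
   q3     q5   q4 
   q4     q6   q4 
   q5     q7   q3 
   q6     q6   q8 
 * q7     q7   q9 
   q8    q10   q4 
 * q9     q7  q11 
   q10   q11   q8 
   q11   q11  q11 
(> = start, * = accepting)

start=q0; accept=q7,q9; q0-a>q1; q0-b>q2; q1-a>q1; q1-b>q3; q2-a>q1; q2-b>q4; q3-a>q5; q3-b>q4; q4-a>q6; q4-b>q4; q5-a>q7; q5-b>q3; q6-a>q6; q6-b>q8; q7-a>q7; q7-b>q9; q8-a>q10; q8-b>q4; q9-a>q7; q9-b>q11; q10-a>q11; q10-b>q8; q11-a>q11; q11-b>q11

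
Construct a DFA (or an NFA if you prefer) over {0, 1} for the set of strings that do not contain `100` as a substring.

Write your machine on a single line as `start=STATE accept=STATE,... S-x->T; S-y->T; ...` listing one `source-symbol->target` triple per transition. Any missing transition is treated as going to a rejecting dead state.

start=s0; accept=s0,s1,s2; s0-0->s0; s0-1->s1; s1-0->s2; s1-1->s1; s2-0->s3; s2-1->s1; s3-0->s3; s3-1->s3

Track partial matches of the forbidden pattern `100`. State s3 is a dead state reached once `100` has occurred; every other state accepts. s0 means no part of `100` is currently matched.
With 4 states:
        0   1  
>* s0   s0  s1 
 * s1   s2  s1 
 * s2   s3  s1 
   s3   s3  s3 
(> = start, * = accepting)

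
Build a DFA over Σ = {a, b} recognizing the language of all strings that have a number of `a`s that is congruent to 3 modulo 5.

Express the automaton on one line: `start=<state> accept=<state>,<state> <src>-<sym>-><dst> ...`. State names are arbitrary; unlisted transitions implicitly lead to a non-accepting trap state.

The only thing that matters is how many `a`s have appeared, reduced mod 5. Use one state per residue: s0 for 0, …, s4 for 4. Reading `a` moves to the next residue; anything else stays put. s3 is accepting.
        a   b  
>  s0   s1  s0 
   s1   s2  s1 
   s2   s3  s2 
 * s3   s4  s3 
   s4   s0  s4 
(> = start, * = accepting)

start=s0 accept=s3 s0-a->s1 s0-b->s0 s1-a->s2 s1-b->s1 s2-a->s3 s2-b->s2 s3-a->s4 s3-b->s3 s4-a->s0 s4-b->s4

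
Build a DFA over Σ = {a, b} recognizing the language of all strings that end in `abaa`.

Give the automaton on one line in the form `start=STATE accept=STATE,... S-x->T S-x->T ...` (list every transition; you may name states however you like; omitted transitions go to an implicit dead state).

start=q0 accept=q4 q0-a->q1 q0-b->q0 q1-a->q1 q1-b->q2 q2-a->q3 q2-b->q0 q3-a->q4 q3-b->q2 q4-a->q1 q4-b->q2

Remember how much of `abaa` the current input suffix matches. State q0 means no match yet; q1 means the last symbol is `a`; q2 means the last 2 symbols are `ab`; q3 means the last 3 symbols are `aba`; q4 means the last 4 symbols are `abaa`. Only q4 accepts. On a mismatch, fall back to the longest proper suffix that is still a prefix of `abaa`.
With 5 states:
        a   b  
>  q0   q1  q0 
   q1   q1  q2 
   q2   q3  q0 
   q3   q4  q2 
 * q4   q1  q2 
(> = start, * = accepting)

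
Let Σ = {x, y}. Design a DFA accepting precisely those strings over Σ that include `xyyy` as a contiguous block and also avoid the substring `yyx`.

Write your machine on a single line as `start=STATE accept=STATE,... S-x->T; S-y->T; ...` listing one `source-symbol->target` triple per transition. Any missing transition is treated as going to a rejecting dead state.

Handle the two conditions separately and then intersect. One (5 states) tracks whether and how much of `xyyy` has been seen; the other (4 states) tracks partial matches of the forbidden pattern `yyx`. Each combined state is a pair, one component from each; accept when both components accept. Minimizing collapses redundant product states.
A 7-state machine:
        x   y  
>  q0   q1  q2 
   q1   q1  q3 
   q2   q1  q4 
   q3   q1  q5 
   q4   q4  q4 
   q5   q4  q6 
 * q6   q4  q6 
(> = start, * = accepting)

start=q0; accept=q6; q0-x->q1; q0-y->q2; q1-x->q1; q1-y->q3; q2-x->q1; q2-y->q4; q3-x->q1; q3-y->q5; q4-x->q4; q4-y->q4; q5-x->q4; q5-y->q6; q6-x->q4; q6-y->q6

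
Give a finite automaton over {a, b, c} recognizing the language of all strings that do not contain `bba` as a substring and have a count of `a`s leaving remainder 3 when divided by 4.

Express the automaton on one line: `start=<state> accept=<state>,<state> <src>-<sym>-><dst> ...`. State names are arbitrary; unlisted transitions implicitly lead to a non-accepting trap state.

start=S0 accept=S6,S10,S12 S0-a->S1 S0-b->S2 S0-c->S0 S1-a->S3 S1-b->S4 S1-c->S1 S2-a->S1 S2-b->S5 S2-c->S0 S3-a->S6 S3-b->S7 S3-c->S3 S4-a->S3 S4-b->S8 S4-c->S1 S5-a->S9 S5-b->S5 S5-c->S0 S6-a->S0 S6-b->S10 S6-c->S6 S7-a->S6 S7-b->S11 S7-c->S3 S8-a->S9 S8-b->S8 S8-c->S1 S9-a->S9 S9-b->S9 S9-c->S9 S10-a->S0 S10-b->S12 S10-c->S6 S11-a->S9 S11-b->S11 S11-c->S3 S12-a->S9 S12-b->S12 S12-c->S6

Run two small machines in parallel and take their product. One (4 states) tracks partial matches of the forbidden pattern `bba`; the other (4 states) tracks the count of `a`s modulo 4. Each combined state is a pair, one component from each; accept when both components accept. After merging equivalent states the machine shrinks.
          a    b    c  
>  S0     S1   S2   S0 
   S1     S3   S4   S1 
   S2     S1   S5   S0 
   S3     S6   S7   S3 
   S4     S3   S8   S1 
   S5     S9   S5   S0 
 * S6     S0  S10   S6 
   S7     S6  S11   S3 
   S8     S9   S8   S1 
   S9     S9   S9   S9 
 * S10    S0  S12   S6 
   S11    S9  S11   S3 
 * S12    S9  S12   S6 
(> = start, * = accepting)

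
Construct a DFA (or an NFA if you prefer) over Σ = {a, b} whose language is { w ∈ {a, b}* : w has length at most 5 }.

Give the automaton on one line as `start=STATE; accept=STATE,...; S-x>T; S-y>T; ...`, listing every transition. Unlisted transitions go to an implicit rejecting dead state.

start=q0; accept=q0,q1,q2,q3,q4,q5; q0-a>q1; q0-b>q1; q1-a>q2; q1-b>q2; q2-a>q3; q2-b>q3; q3-a>q4; q3-b>q4; q4-a>q5; q4-b>q5; q5-a>q6; q5-b>q6; q6-a>q6; q6-b>q6

Count input length up to 6: every symbol moves from q0 toward q6, which means 'more than 5' and absorbs. Accept from {q0, q1, q2, q3, q4, q5}.
7 states suffice.
        a   b  
>* q0   q1  q1 
 * q1   q2  q2 
 * q2   q3  q3 
 * q3   q4  q4 
 * q4   q5  q5 
 * q5   q6  q6 
   q6   q6  q6 
(> = start, * = accepting)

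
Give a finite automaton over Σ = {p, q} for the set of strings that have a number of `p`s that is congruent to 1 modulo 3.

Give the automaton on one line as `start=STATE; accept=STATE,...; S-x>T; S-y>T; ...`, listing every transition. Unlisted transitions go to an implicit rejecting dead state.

start=A; accept=B; A-p>B; A-q>A; B-p>C; B-q>B; C-p>A; C-q>C

Keep the running count of `p`s modulo 3: each `p` advances along the cycle A → B → C → A while other symbols loop. Accept at B.
With 3 states:
       p  q 
>  A   B  A 
 * B   C  B 
   C   A  C 
(> = start, * = accepting)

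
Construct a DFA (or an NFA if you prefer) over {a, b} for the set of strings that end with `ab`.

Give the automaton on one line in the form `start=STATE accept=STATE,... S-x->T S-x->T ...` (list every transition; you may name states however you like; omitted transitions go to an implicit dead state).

Let each state record the length of the longest suffix of the input read so far that is also a prefix of `ab`. q1 means the last symbol is `a`; q2 means the last 2 symbols are `ab`. Accept only at q2, where the string currently ends in `ab`.
A 3-state machine:
        a   b  
>  q0   q1  q0 
   q1   q1  q2 
 * q2   q1  q0 
(> = start, * = accepting)

start=q0 accept=q2 q0-a->q1 q0-b->q0 q1-a->q1 q1-b->q2 q2-a->q1 q2-b->q0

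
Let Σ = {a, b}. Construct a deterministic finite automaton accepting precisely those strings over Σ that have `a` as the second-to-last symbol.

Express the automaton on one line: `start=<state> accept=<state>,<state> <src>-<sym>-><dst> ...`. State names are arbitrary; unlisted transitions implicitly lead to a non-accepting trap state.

start=S0 accept=S3,S4 S0-a->S1 S0-b->S2 S1-a->S3 S1-b->S4 S2-a->S5 S2-b->S6 S3-a->S3 S3-b->S4 S4-a->S5 S4-b->S6 S5-a->S3 S5-b->S4 S6-a->S5 S6-b->S6

A DFA must remember the last 2 symbols (since which symbol is second-to-last isn't known until the input ends). Use one state per possible window of the last ≤2 symbols; accept from those whose window starts with `a`.
With 7 states:
        a   b  
>  S0   S1  S2 
   S1   S3  S4 
   S2   S5  S6 
 * S3   S3  S4 
 * S4   S5  S6 
   S5   S3  S4 
   S6   S5  S6 
(> = start, * = accepting)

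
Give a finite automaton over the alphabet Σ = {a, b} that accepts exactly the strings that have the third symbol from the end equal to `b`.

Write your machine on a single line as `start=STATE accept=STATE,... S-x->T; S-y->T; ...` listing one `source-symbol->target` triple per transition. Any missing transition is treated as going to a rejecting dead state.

start=q0; accept=q11,q12,q13,q14; q0-a->q1; q0-b->q2; q1-a->q3; q1-b->q4; q2-a->q5; q2-b->q6; q3-a->q7; q3-b->q8; q4-a->q9; q4-b->q10; q5-a->q11; q5-b->q12; q6-a->q13; q6-b->q14; q7-a->q7; q7-b->q8; q8-a->q9; q8-b->q10; q9-a->q11; q9-b->q12; q10-a->q13; q10-b->q14; q11-a->q7; q11-b->q8; q12-a->q9; q12-b->q10; q13-a->q11; q13-b->q12; q14-a->q13; q14-b->q14

A DFA must remember the last 3 symbols (since which symbol is third-to-last isn't known until the input ends). Use one state per possible window of the last ≤3 symbols; accept from those whose window starts with `b`.
A 15-state machine:
          a    b  
>  q0     q1   q2 
   q1     q3   q4 
   q2     q5   q6 
   q3     q7   q8 
   q4     q9  q10 
   q5    q11  q12 
   q6    q13  q14 
   q7     q7   q8 
   q8     q9  q10 
   q9    q11  q12 
   q10   q13  q14 
 * q11    q7   q8 
 * q12    q9  q10 
 * q13   q11  q12 
 * q14   q13  q14 
(> = start, * = accepting)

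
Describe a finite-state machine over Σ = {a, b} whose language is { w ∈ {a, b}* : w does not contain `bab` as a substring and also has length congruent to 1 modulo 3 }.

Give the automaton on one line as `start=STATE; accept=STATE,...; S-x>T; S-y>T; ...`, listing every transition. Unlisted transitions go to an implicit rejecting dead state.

start=q0; accept=q1,q2,q9; q0-a>q1; q0-b>q2; q1-a>q3; q1-b>q4; q2-a>q5; q2-b>q4; q3-a>q0; q3-b>q6; q4-a>q7; q4-b>q6; q5-a>q0; q5-b>q8; q6-a>q9; q6-b>q2; q7-a>q1; q7-b>q8; q8-a>q8; q8-b>q8; q9-a>q3; q9-b>q8

Run two small machines in parallel and take their product. The first has 4 states tracking partial matches of the forbidden pattern `bab`; the second has 3 states tracking the input length modulo 3. A product state is a pair (one from each), accepting exactly when both do. Minimizing collapses redundant product states.
With 10 states:
        a   b  
>  q0   q1  q2 
 * q1   q3  q4 
 * q2   q5  q4 
   q3   q0  q6 
   q4   q7  q6 
   q5   q0  q8 
   q6   q9  q2 
   q7   q1  q8 
   q8   q8  q8 
 * q9   q3  q8 
(> = start, * = accepting)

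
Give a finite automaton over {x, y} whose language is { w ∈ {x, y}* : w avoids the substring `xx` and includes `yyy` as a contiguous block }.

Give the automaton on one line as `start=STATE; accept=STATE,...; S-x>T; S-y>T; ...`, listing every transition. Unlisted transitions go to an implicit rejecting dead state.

Build one automaton per condition and run them in lockstep. One (3 states) tracks partial matches of the forbidden pattern `xx`; the other (4 states) tracks whether and how much of `yyy` has been seen. Each combined state is a pair, one component from each; accept when both components accept.
A 10-state machine:
       x  y 
>  A   B  C 
   B   D  C 
   C   B  E 
   D   D  F 
   E   B  G 
   F   D  H 
 * G   I  G 
   H   D  J 
 * I   J  G 
   J   J  J 
(> = start, * = accepting)

start=A; accept=G,I; A-x>B; A-y>C; B-x>D; B-y>C; C-x>B; C-y>E; D-x>D; D-y>F; E-x>B; E-y>G; F-x>D; F-y>H; G-x>I; G-y>G; H-x>D; H-y>J; I-x>J; I-y>G; J-x>J; J-y>J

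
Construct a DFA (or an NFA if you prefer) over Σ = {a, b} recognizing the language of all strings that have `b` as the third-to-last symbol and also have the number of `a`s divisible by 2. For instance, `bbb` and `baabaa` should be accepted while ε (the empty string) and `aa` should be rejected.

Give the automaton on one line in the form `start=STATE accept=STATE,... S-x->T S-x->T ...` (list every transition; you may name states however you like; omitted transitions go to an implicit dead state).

start=s0 accept=s8,s9,s10,s11 s0-a->s1 s0-b->s2 s1-a->s0 s1-b->s3 s2-a->s4 s2-b->s5 s3-a->s6 s3-b->s7 s4-a->s8 s4-b->s3 s5-a->s4 s5-b->s9 s6-a->s1 s6-b->s10 s7-a->s11 s7-b->s7 s8-a->s1 s8-b->s2 s9-a->s4 s9-b->s9 s10-a->s4 s10-b->s5 s11-a->s1 s11-b->s10

Build one automaton per condition and run them in lockstep. One (15 states) tracks the last 3 symbols read; the other (2 states) tracks the count of `a`s modulo 2. Each combined state is a pair, one component from each; accept when both components accept. Equivalent product states are then merged.
With 12 states:
          a    b  
>  s0     s1   s2 
   s1     s0   s3 
   s2     s4   s5 
   s3     s6   s7 
   s4     s8   s3 
   s5     s4   s9 
   s6     s1  s10 
   s7    s11   s7 
 * s8     s1   s2 
 * s9     s4   s9 
 * s10    s4   s5 
 * s11    s1  s10 
(> = start, * = accepting)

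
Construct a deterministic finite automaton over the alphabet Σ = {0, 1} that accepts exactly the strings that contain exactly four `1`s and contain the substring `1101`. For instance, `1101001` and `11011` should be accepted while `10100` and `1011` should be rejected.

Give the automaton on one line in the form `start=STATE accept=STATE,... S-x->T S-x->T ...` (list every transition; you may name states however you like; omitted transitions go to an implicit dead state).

Run two small machines in parallel and take their product. One (6 states) tracks the count of `1`s, saturating at 5; the other (5 states) tracks whether and how much of `1101` has been seen. Each combined state is a pair, one component from each; accept when both components accept. After merging equivalent states the machine shrinks.
With 11 states:
          0    1  
>  q0     q0   q1 
   q1     q2   q3 
   q2     q2   q4 
   q3     q5   q6 
   q4     q7   q6 
   q5     q7   q8 
   q6     q9   q7 
   q7     q7   q7 
   q8     q8  q10 
   q9     q7  q10 
 * q10   q10   q7 
(> = start, * = accepting)

start=q0 accept=q10 q0-0->q0 q0-1->q1 q1-0->q2 q1-1->q3 q2-0->q2 q2-1->q4 q3-0->q5 q3-1->q6 q4-0->q7 q4-1->q6 q5-0->q7 q5-1->q8 q6-0->q9 q6-1->q7 q7-0->q7 q7-1->q7 q8-0->q8 q8-1->q10 q9-0->q7 q9-1->q10 q10-0->q10 q10-1->q7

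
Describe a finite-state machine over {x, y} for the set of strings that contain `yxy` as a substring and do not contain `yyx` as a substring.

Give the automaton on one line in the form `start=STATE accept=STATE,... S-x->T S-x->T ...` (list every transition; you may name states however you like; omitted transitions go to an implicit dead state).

Run two small machines in parallel and take their product. One (4 states) tracks whether and how much of `yxy` has been seen; the other (4 states) tracks partial matches of the forbidden pattern `yyx`. Each combined state is a pair, one component from each; accept when both components accept.
An 11-state machine:
          x    y  
>  S0     S0   S1 
   S1     S2   S3 
   S2     S0   S4 
   S3     S5   S3 
 * S4     S6   S7 
   S5     S8   S9 
 * S6     S6   S4 
 * S7     S9   S7 
   S8     S8  S10 
   S9     S9   S9 
   S10    S5  S10 
(> = start, * = accepting)

start=S0 accept=S4,S6,S7 S0-x->S0 S0-y->S1 S1-x->S2 S1-y->S3 S2-x->S0 S2-y->S4 S3-x->S5 S3-y->S3 S4-x->S6 S4-y->S7 S5-x->S8 S5-y->S9 S6-x->S6 S6-y->S4 S7-x->S9 S7-y->S7 S8-x->S8 S8-y->S10 S9-x->S9 S9-y->S9 S10-x->S5 S10-y->S10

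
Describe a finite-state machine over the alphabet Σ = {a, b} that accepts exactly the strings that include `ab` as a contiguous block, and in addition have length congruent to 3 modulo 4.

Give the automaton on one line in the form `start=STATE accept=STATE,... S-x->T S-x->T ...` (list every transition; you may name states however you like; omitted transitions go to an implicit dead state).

Build one automaton per condition and run them in lockstep. The first has 3 states tracking whether and how much of `ab` has been seen; the second has 4 states tracking the input length modulo 4. A product state is a pair (one from each), accepting exactly when both do.
          a    b  
>  q0     q1   q2 
   q1     q3   q4 
   q2     q3   q5 
   q3     q6   q7 
   q4     q7   q7 
   q5     q6   q8 
   q6     q9  q10 
 * q7    q10  q10 
   q8     q9   q0 
   q9     q1  q11 
   q10   q11  q11 
   q11    q4   q4 
(> = start, * = accepting)

start=q0 accept=q7 q0-a->q1 q0-b->q2 q1-a->q3 q1-b->q4 q2-a->q3 q2-b->q5 q3-a->q6 q3-b->q7 q4-a->q7 q4-b->q7 q5-a->q6 q5-b->q8 q6-a->q9 q6-b->q10 q7-a->q10 q7-b->q10 q8-a->q9 q8-b->q0 q9-a->q1 q9-b->q11 q10-a->q11 q10-b->q11 q11-a->q4 q11-b->q4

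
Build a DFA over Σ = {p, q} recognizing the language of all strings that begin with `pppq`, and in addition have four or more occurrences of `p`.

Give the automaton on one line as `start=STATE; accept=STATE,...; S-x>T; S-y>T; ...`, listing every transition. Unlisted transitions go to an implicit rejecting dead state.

start=A; accept=G; A-p>B; A-q>C; B-p>D; B-q>C; C-p>C; C-q>C; D-p>E; D-q>C; E-p>C; E-q>F; F-p>G; F-q>F; G-p>G; G-q>G

Run two small machines in parallel and take their product. The first has 6 states tracking whether the input so far still matches the prefix `pppq`; the second has 6 states tracking the count of `p`s, saturating at 5. A product state is a pair (one from each), accepting exactly when both do. Minimizing collapses redundant product states.
With 7 states:
       p  q 
>  A   B  C 
   B   D  C 
   C   C  C 
   D   E  C 
   E   C  F 
   F   G  F 
 * G   G  G 
(> = start, * = accepting)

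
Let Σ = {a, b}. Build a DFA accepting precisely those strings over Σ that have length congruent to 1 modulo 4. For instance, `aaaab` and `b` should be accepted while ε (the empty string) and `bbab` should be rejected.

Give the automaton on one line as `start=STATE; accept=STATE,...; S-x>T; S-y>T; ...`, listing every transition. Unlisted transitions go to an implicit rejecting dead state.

Only the length mod 4 matters, so use a 4-cycle: from any state, every input symbol moves to the next state, wrapping S3 back to S0. Mark S1 accepting.
With 4 states:
        a   b  
>  S0   S1  S1 
 * S1   S2  S2 
   S2   S3  S3 
   S3   S0  S0 
(> = start, * = accepting)

start=S0; accept=S1; S0-a>S1; S0-b>S1; S1-a>S2; S1-b>S2; S2-a>S3; S2-b>S3; S3-a>S0; S3-b>S0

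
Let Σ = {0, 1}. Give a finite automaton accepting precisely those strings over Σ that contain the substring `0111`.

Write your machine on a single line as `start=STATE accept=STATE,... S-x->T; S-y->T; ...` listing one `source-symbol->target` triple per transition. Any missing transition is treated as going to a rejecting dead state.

Track how much of `0111` has been matched so far: state A is no progress, E is the absorbing accept state reached once `0111` has occurred. Intermediate states record partial matches; on a mismatch, fall back to the longest reusable overlap.
With 5 states:
       0  1 
>  A   B  A 
   B   B  C 
   C   B  D 
   D   B  E 
 * E   E  E 
(> = start, * = accepting)

start=A; accept=E; A-0->B; A-1->A; B-0->B; B-1->C; C-0->B; C-1->D; D-0->B; D-1->E; E-0->E; E-1->E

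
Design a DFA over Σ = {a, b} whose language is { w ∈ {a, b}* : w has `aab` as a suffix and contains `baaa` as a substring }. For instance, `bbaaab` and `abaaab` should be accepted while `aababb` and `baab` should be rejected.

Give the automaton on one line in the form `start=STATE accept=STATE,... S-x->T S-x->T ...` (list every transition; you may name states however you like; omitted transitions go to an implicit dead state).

Handle the two conditions separately and then intersect. One (4 states) tracks how much of the suffix `aab` has currently been matched; the other (5 states) tracks whether and how much of `baaa` has been seen. Each combined state is a pair, one component from each; accept when both components accept.
An 11-state machine:
          a    b  
>  s0     s1   s2 
   s1     s3   s2 
   s2     s4   s2 
   s3     s3   s5 
   s4     s6   s2 
   s5     s4   s2 
   s6     s7   s5 
   s7     s7   s8 
 * s8     s9  s10 
   s9     s7  s10 
   s10    s9  s10 
(> = start, * = accepting)

start=s0 accept=s8 s0-a->s1 s0-b->s2 s1-a->s3 s1-b->s2 s2-a->s4 s2-b->s2 s3-a->s3 s3-b->s5 s4-a->s6 s4-b->s2 s5-a->s4 s5-b->s2 s6-a->s7 s6-b->s5 s7-a->s7 s7-b->s8 s8-a->s9 s8-b->s10 s9-a->s7 s9-b->s10 s10-a->s9 s10-b->s10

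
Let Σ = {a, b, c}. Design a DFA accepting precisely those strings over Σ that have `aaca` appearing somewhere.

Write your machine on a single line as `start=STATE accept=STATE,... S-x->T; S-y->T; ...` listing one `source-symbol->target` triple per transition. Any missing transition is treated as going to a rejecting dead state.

Track how much of `aaca` has been matched so far: state q0 is no progress, q4 is the absorbing accept state reached once `aaca` has occurred. Intermediate states record partial matches; on a mismatch, fall back to the longest reusable overlap.
With 5 states:
        a   b   c  
>  q0   q1  q0  q0 
   q1   q2  q0  q0 
   q2   q2  q0  q3 
   q3   q4  q0  q0 
 * q4   q4  q4  q4 
(> = start, * = accepting)

start=q0; accept=q4; q0-a->q1; q0-b->q0; q0-c->q0; q1-a->q2; q1-b->q0; q1-c->q0; q2-a->q2; q2-b->q0; q2-c->q3; q3-a->q4; q3-b->q0; q3-c->q0; q4-a->q4; q4-b->q4; q4-c->q4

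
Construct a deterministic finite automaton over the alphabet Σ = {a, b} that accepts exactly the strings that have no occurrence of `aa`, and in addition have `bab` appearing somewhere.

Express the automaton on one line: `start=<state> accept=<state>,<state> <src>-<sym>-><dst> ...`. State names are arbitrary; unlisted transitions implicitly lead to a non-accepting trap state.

start=q0 accept=q5,q6 q0-a->q1 q0-b->q2 q1-a->q3 q1-b->q2 q2-a->q4 q2-b->q2 q3-a->q3 q3-b->q3 q4-a->q3 q4-b->q5 q5-a->q6 q5-b->q5 q6-a->q3 q6-b->q5

Handle the two conditions separately and then intersect. The first has 3 states tracking partial matches of the forbidden pattern `aa`; the second has 4 states tracking whether and how much of `bab` has been seen. A product state is a pair (one from each), accepting exactly when both do. After merging equivalent states the machine shrinks.
With 7 states:
        a   b  
>  q0   q1  q2 
   q1   q3  q2 
   q2   q4  q2 
   q3   q3  q3 
   q4   q3  q5 
 * q5   q6  q5 
 * q6   q3  q5 
(> = start, * = accepting)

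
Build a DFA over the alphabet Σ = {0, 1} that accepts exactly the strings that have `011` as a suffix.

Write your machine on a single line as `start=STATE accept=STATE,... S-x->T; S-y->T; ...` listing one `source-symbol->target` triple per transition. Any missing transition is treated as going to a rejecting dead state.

Remember how much of `011` the current input suffix matches. State q0 means no match yet; q1 means the last symbol is `0`; q2 means the last 2 symbols are `01`; q3 means the last 3 symbols are `011`. Only q3 accepts. On a mismatch, fall back to the longest proper suffix that is still a prefix of `011`.
A 4-state machine:
        0   1  
>  q0   q1  q0 
   q1   q1  q2 
   q2   q1  q3 
 * q3   q1  q0 
(> = start, * = accepting)

start=q0; accept=q3; q0-0->q1; q0-1->q0; q1-0->q1; q1-1->q2; q2-0->q1; q2-1->q3; q3-0->q1; q3-1->q0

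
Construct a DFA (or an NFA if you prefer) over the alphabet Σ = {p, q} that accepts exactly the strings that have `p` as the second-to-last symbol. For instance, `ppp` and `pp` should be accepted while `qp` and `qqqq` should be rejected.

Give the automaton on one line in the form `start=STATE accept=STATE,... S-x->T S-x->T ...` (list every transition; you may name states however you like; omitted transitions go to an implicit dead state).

start=A accept=D,E A-p->B A-q->C B-p->D B-q->E C-p->F C-q->G D-p->D D-q->E E-p->F E-q->G F-p->D F-q->E G-p->F G-q->G

Because acceptance depends on a position counted from the end, the machine has to buffer the most recent 2 symbols. Make each state the string of the last up-to-2 symbols read; on input `x` shift the window left and append `x`. Accept when the buffered window has length 2 and begins with `p`.
7 states suffice.
       p  q 
>  A   B  C 
   B   D  E 
   C   F  G 
 * D   D  E 
 * E   F  G 
   F   D  E 
   G   F  G 
(> = start, * = accepting)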